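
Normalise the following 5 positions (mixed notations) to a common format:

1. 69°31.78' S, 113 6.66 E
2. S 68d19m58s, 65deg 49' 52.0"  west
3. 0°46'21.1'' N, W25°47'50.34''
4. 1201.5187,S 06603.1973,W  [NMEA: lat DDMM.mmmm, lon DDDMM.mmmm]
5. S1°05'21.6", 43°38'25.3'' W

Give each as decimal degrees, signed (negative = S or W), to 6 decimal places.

1. -69.529667, 113.111000
2. -68.332778, -65.831111
3. 0.772528, -25.797317
4. -12.025312, -66.053288
5. -1.089333, -43.640361

Point 1:
  φ: 69 + 31.78/60 = 69.5296667
  hemisphere S, so the sign is −
  Longitude: 113 + 6.66/60 = 113.1110000
  E → positive
Point 2:
  φ: 68 + 19/60 + 58/3600 = 68.3327778
  S ⇒ negate
  λ: 65 + 49/60 + 52/3600 = 65.8311111
  W → negative
Point 3:
  φ: 0 + 46/60 + 21.1/3600 = 0.7725278
  N ⇒ keep positive
  λ: 47′ + 50.34″ = 47.83900′; 25 + 47.83900/60 = 25.7973167
  hemisphere W, so the sign is −
Point 4:
  φ: split at 2 digits → 12° and 1.5187′; 12 + 1.5187/60 = 12.0253117
  S ⇒ negate
  Longitude: split at 3 digits → 066° and 3.1973′; 66 + 3.1973/60 = 66.0532883
  W → negative
Point 5:
  Lat: 1° + 5/60 + 21.6/3600 = 1 + 0.083333 + 0.006000 = 1.0893333
  S ⇒ negate
  λ: 43 + 38/60 + 25.3/3600 = 43.6403611
  W ⇒ negate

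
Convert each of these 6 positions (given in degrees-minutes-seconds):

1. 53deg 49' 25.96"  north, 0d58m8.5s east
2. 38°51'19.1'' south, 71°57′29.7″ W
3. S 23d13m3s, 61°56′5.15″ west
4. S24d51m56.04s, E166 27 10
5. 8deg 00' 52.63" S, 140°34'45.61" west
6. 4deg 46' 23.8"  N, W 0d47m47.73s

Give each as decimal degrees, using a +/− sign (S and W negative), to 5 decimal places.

1. 53.82388, 0.96903
2. -38.85531, -71.95825
3. -23.21750, -61.93476
4. -24.86557, 166.45278
5. -8.01462, -140.57934
6. 4.77328, -0.79659

Point 1:
  Lat: 53 + 49/60 + 25.96/3600 = 53.823878
  N ⇒ keep positive
  Longitude: 0° + 58/60 + 8.5/3600 = 0 + 0.966667 + 0.002361 = 0.969028
  E ⇒ keep positive
Point 2:
  Lat: 51′ + 19.1″ = 51.31833′; 38 + 51.31833/60 = 38.855306
  hemisphere S, so the sign is −
  λ: 57′ + 29.7″ = 57.49500′; 71 + 57.49500/60 = 71.958250
  W ⇒ negate
Point 3:
  φ: 13′ + 3″ = 13.05000′; 23 + 13.05000/60 = 23.217500
  hemisphere S, so the sign is −
  Longitude: 61° + 56/60 + 5.15/3600 = 61 + 0.933333 + 0.001431 = 61.934764
  W ⇒ negate
Point 4:
  Lat: 24 + 51/60 + 56.04/3600 = 24.865567
  hemisphere S, so the sign is −
  Lon: 27′ + 10″ = 27.16667′; 166 + 27.16667/60 = 166.452778
  E → positive
Point 5:
  φ: 8 + 0/60 + 52.63/3600 = 8.014619
  S → negative
  Lon: 140° + 34/60 + 45.61/3600 = 140 + 0.566667 + 0.012669 = 140.579336
  hemisphere W, so the sign is −
Point 6:
  Lat: 4° + 46/60 + 23.8/3600 = 4 + 0.766667 + 0.006611 = 4.773278
  N → positive
  Longitude: 0 + 47/60 + 47.73/3600 = 0.796592
  hemisphere W, so the sign is −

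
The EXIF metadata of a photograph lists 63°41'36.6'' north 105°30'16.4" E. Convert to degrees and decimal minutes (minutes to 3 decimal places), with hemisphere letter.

φ: 41 + 36.6/60 = 41.61000′
Longitude: seconds/60 = 0.27333; minutes = 30 + 0.27333 = 30.27333

63° 41.610′ N, 105° 30.273′ E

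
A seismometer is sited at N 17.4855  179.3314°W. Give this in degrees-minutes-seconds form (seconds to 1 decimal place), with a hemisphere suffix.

17°29′7.8″ N, 179°19′53.0″ W

Latitude: whole degrees 17; 29.13000′ → 29′ and 7.800″
Longitude: 0.331400 × 60 = 19.88400′ → 19′, remainder × 60 = 53.040″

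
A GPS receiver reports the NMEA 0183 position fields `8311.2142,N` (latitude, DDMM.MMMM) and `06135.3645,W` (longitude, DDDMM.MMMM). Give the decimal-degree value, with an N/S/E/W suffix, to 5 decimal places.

Lat: degrees = first 2 digits = 83, minutes = 11.2142; 83 + 11.2142/60 = 83.186903
λ: degrees = first 3 digits = 61, minutes = 35.3645; 61 + 35.3645/60 = 61.589408

83.18690° N, 61.58941° W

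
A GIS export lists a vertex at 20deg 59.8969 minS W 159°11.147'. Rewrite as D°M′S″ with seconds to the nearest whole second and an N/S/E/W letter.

20°59′54″ S, 159°11′9″ W

Latitude: 59.89690′ → 59′ and 0.89690 × 60 = 53.81″
Lon: 11.14700′ → 11′ and 0.14700 × 60 = 8.82″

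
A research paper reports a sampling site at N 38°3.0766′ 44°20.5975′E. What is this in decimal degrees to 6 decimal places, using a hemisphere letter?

38.051277° N, 44.343292° E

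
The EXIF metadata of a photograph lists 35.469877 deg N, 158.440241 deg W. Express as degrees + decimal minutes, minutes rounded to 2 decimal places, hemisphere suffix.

35° 28.19′ N, 158° 26.41′ W

φ: minutes = (35.469877 − 35) × 60 = 28.1926
λ: 158° + 0.440241 × 60 = 158° 26.4145′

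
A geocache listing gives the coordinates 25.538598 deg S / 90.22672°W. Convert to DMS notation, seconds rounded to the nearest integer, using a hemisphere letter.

25°32′19″ S, 90°13′36″ W

Lat: 0.538598 × 60 = 32.31588′ → 32′, remainder × 60 = 18.95″
Lon: 0.226720 × 60 = 13.60320′ → 13′, remainder × 60 = 36.19″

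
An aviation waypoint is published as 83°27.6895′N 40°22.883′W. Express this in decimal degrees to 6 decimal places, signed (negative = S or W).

83.461492, -40.381383

Latitude: 83 + 27.6895/60 = 83.4614917
N ⇒ keep positive
Longitude: 22.883′ = 0.381383°; total 40.3813833
W ⇒ negate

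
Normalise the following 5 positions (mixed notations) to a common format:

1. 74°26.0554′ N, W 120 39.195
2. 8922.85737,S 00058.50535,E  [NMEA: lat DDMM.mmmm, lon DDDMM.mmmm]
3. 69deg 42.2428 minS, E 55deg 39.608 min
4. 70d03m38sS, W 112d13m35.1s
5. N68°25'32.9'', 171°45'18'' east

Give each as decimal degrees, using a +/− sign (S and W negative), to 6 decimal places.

Point 1:
  φ: 74 + 26.0554/60 = 74.4342567
  N ⇒ keep positive
  λ: 120 + 39.195/60 = 120.6532500
  W ⇒ negate
Point 2:
  Lat: degrees = first 2 digits = 89, minutes = 22.85737; 89 + 22.85737/60 = 89.3809562
  S ⇒ negate
  Longitude: degrees = first 3 digits = 0, minutes = 58.50535; 0 + 58.50535/60 = 0.9750892
  E → positive
Point 3:
  Lat: 42.2428′ = 0.704047°; total 69.7040467
  S → negative
  Lon: 39.608′ = 0.660133°; total 55.6601333
  E → positive
Point 4:
  φ: 70 + 3/60 + 38/3600 = 70.0605556
  S → negative
  Longitude: 112 + 13/60 + 35.1/3600 = 112.2264167
  W ⇒ negate
Point 5:
  Latitude: 68 + 25/60 + 32.9/3600 = 68.4258056
  N ⇒ keep positive
  Lon: 171° + 45/60 + 18/3600 = 171 + 0.750000 + 0.005000 = 171.7550000
  E → positive

1. 74.434257, -120.653250
2. -89.380956, 0.975089
3. -69.704047, 55.660133
4. -70.060556, -112.226417
5. 68.425806, 171.755000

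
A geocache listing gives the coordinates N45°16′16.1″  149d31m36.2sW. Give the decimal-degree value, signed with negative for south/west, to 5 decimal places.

Latitude: 45 + 16/60 + 16.1/3600 = 45.271139
N → positive
Lon: 31′ + 36.2″ = 31.60333′; 149 + 31.60333/60 = 149.526722
W → negative

45.27114, -149.52672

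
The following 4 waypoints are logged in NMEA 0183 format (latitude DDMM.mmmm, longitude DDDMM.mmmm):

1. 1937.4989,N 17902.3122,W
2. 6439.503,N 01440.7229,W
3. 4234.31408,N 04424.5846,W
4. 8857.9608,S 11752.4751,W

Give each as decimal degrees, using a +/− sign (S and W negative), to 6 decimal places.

1. 19.624982, -179.038537
2. 64.658383, -14.678715
3. 42.571901, -44.409743
4. -88.966013, -117.874585

Point 1:
  Lat: degrees = first 2 digits = 19, minutes = 37.4989; 19 + 37.4989/60 = 19.6249817
  N ⇒ keep positive
  Longitude: degrees = first 3 digits = 179, minutes = 2.3122; 179 + 2.3122/60 = 179.0385367
  W ⇒ negate
Point 2:
  Lat: degrees = first 2 digits = 64, minutes = 39.503; 64 + 39.503/60 = 64.6583833
  N ⇒ keep positive
  Longitude: split at 3 digits → 014° and 40.7229′; 14 + 40.7229/60 = 14.6787150
  hemisphere W, so the sign is −
Point 3:
  Latitude: degrees = first 2 digits = 42, minutes = 34.31408; 42 + 34.31408/60 = 42.5719013
  N ⇒ keep positive
  Lon: degrees = first 3 digits = 44, minutes = 24.5846; 44 + 24.5846/60 = 44.4097433
  W ⇒ negate
Point 4:
  Lat: split at 2 digits → 88° and 57.9608′; 88 + 57.9608/60 = 88.9660133
  S → negative
  λ: degrees = first 3 digits = 117, minutes = 52.4751; 117 + 52.4751/60 = 117.8745850
  W ⇒ negate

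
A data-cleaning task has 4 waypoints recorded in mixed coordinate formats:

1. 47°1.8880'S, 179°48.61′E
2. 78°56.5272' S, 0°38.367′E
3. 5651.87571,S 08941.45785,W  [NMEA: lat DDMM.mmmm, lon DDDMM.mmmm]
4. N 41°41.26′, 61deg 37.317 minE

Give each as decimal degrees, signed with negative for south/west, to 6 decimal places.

Point 1:
  φ: 47 + 1.888/60 = 47.0314667
  S ⇒ negate
  Longitude: 48.61′ = 0.810167°; total 179.8101667
  E → positive
Point 2:
  φ: 78 + 56.5272/60 = 78.9421200
  S ⇒ negate
  Lon: 0 + 38.367/60 = 0.6394500
  E ⇒ keep positive
Point 3:
  Lat: degrees = first 2 digits = 56, minutes = 51.87571; 56 + 51.87571/60 = 56.8645952
  hemisphere S, so the sign is −
  λ: split at 3 digits → 089° and 41.45785′; 89 + 41.45785/60 = 89.6909642
  W ⇒ negate
Point 4:
  Latitude: 41.26′ = 0.687667°; total 41.6876667
  N ⇒ keep positive
  Lon: 61 + 37.317/60 = 61.6219500
  E → positive

1. -47.031467, 179.810167
2. -78.942120, 0.639450
3. -56.864595, -89.690964
4. 41.687667, 61.621950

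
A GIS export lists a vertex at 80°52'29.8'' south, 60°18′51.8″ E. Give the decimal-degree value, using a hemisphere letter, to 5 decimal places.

80.87494° S, 60.31439° E

Latitude: 80° + 52/60 + 29.8/3600 = 80 + 0.866667 + 0.008278 = 80.874944
Longitude: 60° + 18/60 + 51.8/3600 = 60 + 0.300000 + 0.014389 = 60.314389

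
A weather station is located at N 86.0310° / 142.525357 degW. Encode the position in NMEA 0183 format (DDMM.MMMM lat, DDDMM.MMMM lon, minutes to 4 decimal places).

8601.8600,N / 14231.5214,W

Lat: minutes = (86.031000 − 86) × 60 = 1.860000
λ: fractional part 0.525357 → 31.521420 minutes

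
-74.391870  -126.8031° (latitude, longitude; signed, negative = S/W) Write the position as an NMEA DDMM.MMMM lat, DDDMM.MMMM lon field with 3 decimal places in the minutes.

7423.512,S / 12648.186,W

Latitude is negative → S; |value| = 74.391870
φ: minutes = (74.391870 − 74) × 60 = 23.51220
Longitude is negative → W; |value| = 126.803100
λ: minutes = (126.803100 − 126) × 60 = 48.18600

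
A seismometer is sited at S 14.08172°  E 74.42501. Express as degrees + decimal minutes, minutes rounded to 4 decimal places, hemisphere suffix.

14° 4.9032′ S, 74° 25.5006′ E

φ: fractional part 0.081720 → 4.903200 minutes
λ: minutes = (74.425010 − 74) × 60 = 25.500600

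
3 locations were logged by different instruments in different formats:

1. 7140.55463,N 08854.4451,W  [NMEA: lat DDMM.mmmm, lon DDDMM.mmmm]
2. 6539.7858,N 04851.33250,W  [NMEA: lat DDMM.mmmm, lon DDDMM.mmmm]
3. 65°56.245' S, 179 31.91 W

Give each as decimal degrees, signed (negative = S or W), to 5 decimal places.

Point 1:
  φ: split at 2 digits → 71° and 40.55463′; 71 + 40.55463/60 = 71.675911
  N → positive
  λ: split at 3 digits → 088° and 54.4451′; 88 + 54.4451/60 = 88.907418
  W → negative
Point 2:
  φ: split at 2 digits → 65° and 39.7858′; 65 + 39.7858/60 = 65.663097
  N → positive
  λ: degrees = first 3 digits = 48, minutes = 51.3325; 48 + 51.3325/60 = 48.855542
  hemisphere W, so the sign is −
Point 3:
  Latitude: 56.245′ = 0.937417°; total 65.937417
  S → negative
  Lon: 179 + 31.91/60 = 179.531833
  W ⇒ negate

1. 71.67591, -88.90742
2. 65.66310, -48.85554
3. -65.93742, -179.53183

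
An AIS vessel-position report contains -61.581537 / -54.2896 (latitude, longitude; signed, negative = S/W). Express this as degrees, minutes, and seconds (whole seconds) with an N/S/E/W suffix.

Latitude is negative → S; |value| = 61.581537
Latitude: 0.581537 × 60 = 34.89222′ → 34′, remainder × 60 = 53.53″
Longitude is negative → W; |value| = 54.289600
λ: whole degrees 54; 17.37600′ → 17′ and 22.56″

61°34′54″ S, 54°17′23″ W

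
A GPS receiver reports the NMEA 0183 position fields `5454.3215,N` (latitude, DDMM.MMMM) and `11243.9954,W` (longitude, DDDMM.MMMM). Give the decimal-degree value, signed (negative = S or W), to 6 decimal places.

Lat: split at 2 digits → 54° and 54.3215′; 54 + 54.3215/60 = 54.9053583
N ⇒ keep positive
Lon: split at 3 digits → 112° and 43.9954′; 112 + 43.9954/60 = 112.7332567
hemisphere W, so the sign is −

54.905358, -112.733257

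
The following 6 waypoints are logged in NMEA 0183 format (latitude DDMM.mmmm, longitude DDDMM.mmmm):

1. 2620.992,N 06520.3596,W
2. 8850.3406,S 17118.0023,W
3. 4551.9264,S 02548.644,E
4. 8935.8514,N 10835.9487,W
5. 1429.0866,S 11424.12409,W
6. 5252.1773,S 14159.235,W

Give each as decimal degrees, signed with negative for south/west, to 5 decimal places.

Point 1:
  Latitude: split at 2 digits → 26° and 20.992′; 26 + 20.992/60 = 26.349867
  N ⇒ keep positive
  Longitude: degrees = first 3 digits = 65, minutes = 20.3596; 65 + 20.3596/60 = 65.339327
  W → negative
Point 2:
  Latitude: degrees = first 2 digits = 88, minutes = 50.3406; 88 + 50.3406/60 = 88.839010
  hemisphere S, so the sign is −
  Longitude: split at 3 digits → 171° and 18.0023′; 171 + 18.0023/60 = 171.300038
  W ⇒ negate
Point 3:
  Lat: split at 2 digits → 45° and 51.9264′; 45 + 51.9264/60 = 45.865440
  hemisphere S, so the sign is −
  Lon: degrees = first 3 digits = 25, minutes = 48.644; 25 + 48.644/60 = 25.810733
  E → positive
Point 4:
  Lat: degrees = first 2 digits = 89, minutes = 35.8514; 89 + 35.8514/60 = 89.597523
  N → positive
  Longitude: split at 3 digits → 108° and 35.9487′; 108 + 35.9487/60 = 108.599145
  hemisphere W, so the sign is −
Point 5:
  Lat: split at 2 digits → 14° and 29.0866′; 14 + 29.0866/60 = 14.484777
  S ⇒ negate
  λ: degrees = first 3 digits = 114, minutes = 24.12409; 114 + 24.12409/60 = 114.402068
  W ⇒ negate
Point 6:
  Latitude: degrees = first 2 digits = 52, minutes = 52.1773; 52 + 52.1773/60 = 52.869622
  S ⇒ negate
  Lon: degrees = first 3 digits = 141, minutes = 59.235; 141 + 59.235/60 = 141.987250
  W → negative

1. 26.34987, -65.33933
2. -88.83901, -171.30004
3. -45.86544, 25.81073
4. 89.59752, -108.59915
5. -14.48478, -114.40207
6. -52.86962, -141.98725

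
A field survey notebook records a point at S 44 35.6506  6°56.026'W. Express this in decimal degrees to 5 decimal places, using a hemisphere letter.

44.59418° S, 6.93377° W

Lat: 44 + 35.6506/60 = 44.594177
Longitude: 56.026′ = 0.933767°; total 6.933767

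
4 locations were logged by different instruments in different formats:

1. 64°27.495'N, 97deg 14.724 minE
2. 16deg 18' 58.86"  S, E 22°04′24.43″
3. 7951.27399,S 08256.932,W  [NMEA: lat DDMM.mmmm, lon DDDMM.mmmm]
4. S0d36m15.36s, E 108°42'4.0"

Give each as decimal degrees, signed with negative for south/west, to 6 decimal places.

1. 64.458250, 97.245400
2. -16.316350, 22.073453
3. -79.854567, -82.948867
4. -0.604267, 108.701111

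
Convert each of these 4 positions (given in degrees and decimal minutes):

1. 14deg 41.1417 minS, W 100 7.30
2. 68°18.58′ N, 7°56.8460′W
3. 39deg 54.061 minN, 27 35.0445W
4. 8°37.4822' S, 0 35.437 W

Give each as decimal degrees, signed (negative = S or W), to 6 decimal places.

1. -14.685695, -100.121667
2. 68.309667, -7.947433
3. 39.901017, -27.584075
4. -8.624703, -0.590617

Point 1:
  Latitude: 14 + 41.1417/60 = 14.6856950
  hemisphere S, so the sign is −
  Longitude: 7.3′ = 0.121667°; total 100.1216667
  W ⇒ negate
Point 2:
  Lat: 68 + 18.58/60 = 68.3096667
  N → positive
  λ: 7 + 56.846/60 = 7.9474333
  hemisphere W, so the sign is −
Point 3:
  Lat: 39 + 54.061/60 = 39.9010167
  N ⇒ keep positive
  Longitude: 27 + 35.0445/60 = 27.5840750
  W ⇒ negate
Point 4:
  φ: 37.4822′ = 0.624703°; total 8.6247033
  S → negative
  Longitude: 35.437′ = 0.590617°; total 0.5906167
  hemisphere W, so the sign is −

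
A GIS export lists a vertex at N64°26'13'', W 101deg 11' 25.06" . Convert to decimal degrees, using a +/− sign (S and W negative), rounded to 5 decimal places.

64.43694, -101.19029

Latitude: 64° + 26/60 + 13/3600 = 64 + 0.433333 + 0.003611 = 64.436944
N → positive
Longitude: 101 + 11/60 + 25.06/3600 = 101.190294
W → negative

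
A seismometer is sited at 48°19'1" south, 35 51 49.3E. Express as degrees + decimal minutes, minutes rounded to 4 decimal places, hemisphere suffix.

Latitude: 19 + 1/60 = 19.016667′
λ: 51 + 49.3/60 = 51.821667′

48° 19.0167′ S, 35° 51.8217′ E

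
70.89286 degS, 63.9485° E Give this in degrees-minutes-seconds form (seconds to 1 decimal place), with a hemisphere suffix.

Latitude: whole degrees 70; 53.57160′ → 53′ and 34.296″
Longitude: 0.948500° → 56.91000′; 0.91000 × 60 = 54.600″

70°53′34.3″ S, 63°56′54.6″ E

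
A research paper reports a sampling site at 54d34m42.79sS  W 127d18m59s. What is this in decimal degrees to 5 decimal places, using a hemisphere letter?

54.57855° S, 127.31639° W

Latitude: 34′ + 42.79″ = 34.71317′; 54 + 34.71317/60 = 54.578553
λ: 127° + 18/60 + 59/3600 = 127 + 0.300000 + 0.016389 = 127.316389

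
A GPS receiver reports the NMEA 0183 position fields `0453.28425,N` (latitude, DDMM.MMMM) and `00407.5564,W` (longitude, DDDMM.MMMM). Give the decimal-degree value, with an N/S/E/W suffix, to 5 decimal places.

Lat: split at 2 digits → 04° and 53.28425′; 4 + 53.28425/60 = 4.888071
λ: degrees = first 3 digits = 4, minutes = 7.5564; 4 + 7.5564/60 = 4.125940

4.88807° N, 4.12594° W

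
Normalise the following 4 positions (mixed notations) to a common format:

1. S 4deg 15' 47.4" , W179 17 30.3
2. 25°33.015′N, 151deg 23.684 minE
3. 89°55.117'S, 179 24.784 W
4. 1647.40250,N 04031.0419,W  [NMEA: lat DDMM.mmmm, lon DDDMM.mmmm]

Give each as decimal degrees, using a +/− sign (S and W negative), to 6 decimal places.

Point 1:
  Lat: 15′ + 47.4″ = 15.79000′; 4 + 15.79000/60 = 4.2631667
  S → negative
  Longitude: 179 + 17/60 + 30.3/3600 = 179.2917500
  W → negative
Point 2:
  Latitude: 33.015′ = 0.550250°; total 25.5502500
  N ⇒ keep positive
  λ: 151 + 23.684/60 = 151.3947333
  E → positive
Point 3:
  φ: 89 + 55.117/60 = 89.9186167
  S → negative
  λ: 24.784′ = 0.413067°; total 179.4130667
  hemisphere W, so the sign is −
Point 4:
  Lat: split at 2 digits → 16° and 47.4025′; 16 + 47.4025/60 = 16.7900417
  N ⇒ keep positive
  Lon: split at 3 digits → 040° and 31.0419′; 40 + 31.0419/60 = 40.5173650
  hemisphere W, so the sign is −

1. -4.263167, -179.291750
2. 25.550250, 151.394733
3. -89.918617, -179.413067
4. 16.790042, -40.517365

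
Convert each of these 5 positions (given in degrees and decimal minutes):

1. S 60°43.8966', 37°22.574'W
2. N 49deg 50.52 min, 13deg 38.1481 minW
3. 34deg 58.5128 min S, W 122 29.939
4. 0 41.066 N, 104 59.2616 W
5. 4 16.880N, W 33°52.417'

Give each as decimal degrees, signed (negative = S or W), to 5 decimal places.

1. -60.73161, -37.37623
2. 49.84200, -13.63580
3. -34.97521, -122.49898
4. 0.68443, -104.98769
5. 4.28133, -33.87362

Point 1:
  φ: 43.8966′ = 0.731610°; total 60.731610
  hemisphere S, so the sign is −
  Longitude: 22.574′ = 0.376233°; total 37.376233
  hemisphere W, so the sign is −
Point 2:
  φ: 50.52′ = 0.842000°; total 49.842000
  N ⇒ keep positive
  Lon: 38.1481′ = 0.635802°; total 13.635802
  hemisphere W, so the sign is −
Point 3:
  φ: 34 + 58.5128/60 = 34.975213
  S ⇒ negate
  Lon: 122 + 29.939/60 = 122.498983
  W ⇒ negate
Point 4:
  φ: 41.066′ = 0.684433°; total 0.684433
  N → positive
  Lon: 59.2616′ = 0.987693°; total 104.987693
  W ⇒ negate
Point 5:
  Latitude: 16.88′ = 0.281333°; total 4.281333
  N ⇒ keep positive
  Lon: 33 + 52.417/60 = 33.873617
  hemisphere W, so the sign is −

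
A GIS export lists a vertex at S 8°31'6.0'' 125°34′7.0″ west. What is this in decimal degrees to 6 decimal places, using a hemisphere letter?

8.518333° S, 125.568611° W

φ: 31′ + 6″ = 31.10000′; 8 + 31.10000/60 = 8.5183333
λ: 125 + 34/60 + 7/3600 = 125.5686111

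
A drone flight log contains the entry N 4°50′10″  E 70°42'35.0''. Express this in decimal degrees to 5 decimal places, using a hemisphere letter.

4.83611° N, 70.70972° E

Lat: 4° + 50/60 + 10/3600 = 4 + 0.833333 + 0.002778 = 4.836111
Longitude: 70 + 42/60 + 35/3600 = 70.709722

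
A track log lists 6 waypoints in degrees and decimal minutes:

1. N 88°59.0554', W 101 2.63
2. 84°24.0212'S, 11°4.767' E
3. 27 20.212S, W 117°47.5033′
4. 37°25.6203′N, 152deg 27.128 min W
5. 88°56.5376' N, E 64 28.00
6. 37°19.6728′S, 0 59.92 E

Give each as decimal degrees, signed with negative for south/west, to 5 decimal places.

Point 1:
  Latitude: 88 + 59.0554/60 = 88.984257
  N → positive
  Longitude: 2.63′ = 0.043833°; total 101.043833
  hemisphere W, so the sign is −
Point 2:
  φ: 84 + 24.0212/60 = 84.400353
  S → negative
  Lon: 4.767′ = 0.079450°; total 11.079450
  E → positive
Point 3:
  φ: 20.212′ = 0.336867°; total 27.336867
  S → negative
  Longitude: 47.5033′ = 0.791722°; total 117.791722
  W ⇒ negate
Point 4:
  φ: 25.6203′ = 0.427005°; total 37.427005
  N → positive
  λ: 152 + 27.128/60 = 152.452133
  W ⇒ negate
Point 5:
  Latitude: 88 + 56.5376/60 = 88.942293
  N ⇒ keep positive
  Lon: 64 + 28/60 = 64.466667
  E → positive
Point 6:
  φ: 37 + 19.6728/60 = 37.327880
  S ⇒ negate
  λ: 0 + 59.92/60 = 0.998667
  E → positive

1. 88.98426, -101.04383
2. -84.40035, 11.07945
3. -27.33687, -117.79172
4. 37.42701, -152.45213
5. 88.94229, 64.46667
6. -37.32788, 0.99867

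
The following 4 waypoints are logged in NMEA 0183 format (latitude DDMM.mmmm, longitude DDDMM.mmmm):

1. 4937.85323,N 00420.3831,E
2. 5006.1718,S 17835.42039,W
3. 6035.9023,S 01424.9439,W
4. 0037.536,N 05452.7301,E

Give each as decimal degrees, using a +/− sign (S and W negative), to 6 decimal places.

Point 1:
  Latitude: degrees = first 2 digits = 49, minutes = 37.85323; 49 + 37.85323/60 = 49.6308872
  N ⇒ keep positive
  λ: split at 3 digits → 004° and 20.3831′; 4 + 20.3831/60 = 4.3397183
  E ⇒ keep positive
Point 2:
  Lat: split at 2 digits → 50° and 6.1718′; 50 + 6.1718/60 = 50.1028633
  hemisphere S, so the sign is −
  Longitude: degrees = first 3 digits = 178, minutes = 35.42039; 178 + 35.42039/60 = 178.5903398
  hemisphere W, so the sign is −
Point 3:
  Lat: split at 2 digits → 60° and 35.9023′; 60 + 35.9023/60 = 60.5983717
  S ⇒ negate
  λ: split at 3 digits → 014° and 24.9439′; 14 + 24.9439/60 = 14.4157317
  W → negative
Point 4:
  Latitude: split at 2 digits → 00° and 37.536′; 0 + 37.536/60 = 0.6256000
  N → positive
  λ: degrees = first 3 digits = 54, minutes = 52.7301; 54 + 52.7301/60 = 54.8788350
  E → positive

1. 49.630887, 4.339718
2. -50.102863, -178.590340
3. -60.598372, -14.415732
4. 0.625600, 54.878835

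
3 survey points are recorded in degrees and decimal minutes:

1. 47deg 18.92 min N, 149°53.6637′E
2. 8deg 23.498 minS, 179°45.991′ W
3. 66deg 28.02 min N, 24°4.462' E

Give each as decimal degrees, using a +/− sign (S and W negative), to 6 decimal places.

Point 1:
  φ: 47 + 18.92/60 = 47.3153333
  N ⇒ keep positive
  λ: 149 + 53.6637/60 = 149.8943950
  E ⇒ keep positive
Point 2:
  φ: 8 + 23.498/60 = 8.3916333
  S ⇒ negate
  Longitude: 179 + 45.991/60 = 179.7665167
  W → negative
Point 3:
  φ: 66 + 28.02/60 = 66.4670000
  N → positive
  Lon: 24 + 4.462/60 = 24.0743667
  E → positive

1. 47.315333, 149.894395
2. -8.391633, -179.766517
3. 66.467000, 24.074367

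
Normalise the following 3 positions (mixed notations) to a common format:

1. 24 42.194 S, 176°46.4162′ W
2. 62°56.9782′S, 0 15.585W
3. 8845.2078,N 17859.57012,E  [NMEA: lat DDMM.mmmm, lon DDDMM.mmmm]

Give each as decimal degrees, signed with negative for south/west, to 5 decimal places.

1. -24.70323, -176.77360
2. -62.94964, -0.25975
3. 88.75346, 178.99284

Point 1:
  Lat: 42.194′ = 0.703233°; total 24.703233
  S → negative
  Longitude: 176 + 46.4162/60 = 176.773603
  hemisphere W, so the sign is −
Point 2:
  Lat: 56.9782′ = 0.949637°; total 62.949637
  hemisphere S, so the sign is −
  λ: 0 + 15.585/60 = 0.259750
  hemisphere W, so the sign is −
Point 3:
  Lat: degrees = first 2 digits = 88, minutes = 45.2078; 88 + 45.2078/60 = 88.753463
  N → positive
  Lon: degrees = first 3 digits = 178, minutes = 59.57012; 178 + 59.57012/60 = 178.992835
  E → positive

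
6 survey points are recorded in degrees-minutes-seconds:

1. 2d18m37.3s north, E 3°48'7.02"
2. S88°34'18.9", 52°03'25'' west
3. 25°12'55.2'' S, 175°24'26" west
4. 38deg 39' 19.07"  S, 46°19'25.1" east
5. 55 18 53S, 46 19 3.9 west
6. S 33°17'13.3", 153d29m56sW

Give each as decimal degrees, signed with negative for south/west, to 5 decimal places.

1. 2.31036, 3.80195
2. -88.57192, -52.05694
3. -25.21533, -175.40722
4. -38.65530, 46.32364
5. -55.31472, -46.31775
6. -33.28703, -153.49889

Point 1:
  φ: 2 + 18/60 + 37.3/3600 = 2.310361
  N ⇒ keep positive
  Longitude: 48′ + 7.02″ = 48.11700′; 3 + 48.11700/60 = 3.801950
  E → positive
Point 2:
  φ: 34′ + 18.9″ = 34.31500′; 88 + 34.31500/60 = 88.571917
  S ⇒ negate
  λ: 52° + 3/60 + 25/3600 = 52 + 0.050000 + 0.006944 = 52.056944
  W ⇒ negate
Point 3:
  Lat: 25° + 12/60 + 55.2/3600 = 25 + 0.200000 + 0.015333 = 25.215333
  hemisphere S, so the sign is −
  Longitude: 24′ + 26″ = 24.43333′; 175 + 24.43333/60 = 175.407222
  W ⇒ negate
Point 4:
  Latitude: 38 + 39/60 + 19.07/3600 = 38.655297
  hemisphere S, so the sign is −
  Longitude: 46° + 19/60 + 25.1/3600 = 46 + 0.316667 + 0.006972 = 46.323639
  E → positive
Point 5:
  Latitude: 55° + 18/60 + 53/3600 = 55 + 0.300000 + 0.014722 = 55.314722
  hemisphere S, so the sign is −
  Lon: 46 + 19/60 + 3.9/3600 = 46.317750
  W ⇒ negate
Point 6:
  Lat: 33 + 17/60 + 13.3/3600 = 33.287028
  S ⇒ negate
  Lon: 153° + 29/60 + 56/3600 = 153 + 0.483333 + 0.015556 = 153.498889
  W ⇒ negate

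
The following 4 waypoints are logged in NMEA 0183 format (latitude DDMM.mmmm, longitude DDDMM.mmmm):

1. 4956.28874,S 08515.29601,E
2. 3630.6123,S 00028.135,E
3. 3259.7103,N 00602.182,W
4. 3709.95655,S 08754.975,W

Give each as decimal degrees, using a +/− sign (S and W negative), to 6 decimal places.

1. -49.938146, 85.254934
2. -36.510205, 0.468917
3. 32.995172, -6.036367
4. -37.165943, -87.916250

Point 1:
  φ: degrees = first 2 digits = 49, minutes = 56.28874; 49 + 56.28874/60 = 49.9381457
  hemisphere S, so the sign is −
  Longitude: split at 3 digits → 085° and 15.29601′; 85 + 15.29601/60 = 85.2549335
  E → positive
Point 2:
  φ: split at 2 digits → 36° and 30.6123′; 36 + 30.6123/60 = 36.5102050
  S → negative
  Lon: split at 3 digits → 000° and 28.135′; 0 + 28.135/60 = 0.4689167
  E → positive
Point 3:
  Lat: split at 2 digits → 32° and 59.7103′; 32 + 59.7103/60 = 32.9951717
  N ⇒ keep positive
  Lon: degrees = first 3 digits = 6, minutes = 2.182; 6 + 2.182/60 = 6.0363667
  hemisphere W, so the sign is −
Point 4:
  Latitude: degrees = first 2 digits = 37, minutes = 9.95655; 37 + 9.95655/60 = 37.1659425
  hemisphere S, so the sign is −
  Lon: split at 3 digits → 087° and 54.975′; 87 + 54.975/60 = 87.9162500
  W ⇒ negate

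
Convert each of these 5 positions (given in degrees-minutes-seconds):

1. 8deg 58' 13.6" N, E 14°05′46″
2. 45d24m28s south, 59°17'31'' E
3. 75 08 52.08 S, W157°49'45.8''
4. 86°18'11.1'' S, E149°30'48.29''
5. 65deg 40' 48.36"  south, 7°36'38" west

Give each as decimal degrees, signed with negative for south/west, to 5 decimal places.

Point 1:
  Latitude: 8° + 58/60 + 13.6/3600 = 8 + 0.966667 + 0.003778 = 8.970444
  N ⇒ keep positive
  λ: 14° + 5/60 + 46/3600 = 14 + 0.083333 + 0.012778 = 14.096111
  E → positive
Point 2:
  φ: 45 + 24/60 + 28/3600 = 45.407778
  S ⇒ negate
  λ: 59 + 17/60 + 31/3600 = 59.291944
  E ⇒ keep positive
Point 3:
  φ: 75 + 8/60 + 52.08/3600 = 75.147800
  hemisphere S, so the sign is −
  Longitude: 157 + 49/60 + 45.8/3600 = 157.829389
  W → negative
Point 4:
  φ: 86 + 18/60 + 11.1/3600 = 86.303083
  hemisphere S, so the sign is −
  Longitude: 149 + 30/60 + 48.29/3600 = 149.513414
  E ⇒ keep positive
Point 5:
  Lat: 40′ + 48.36″ = 40.80600′; 65 + 40.80600/60 = 65.680100
  hemisphere S, so the sign is −
  λ: 7° + 36/60 + 38/3600 = 7 + 0.600000 + 0.010556 = 7.610556
  W → negative

1. 8.97044, 14.09611
2. -45.40778, 59.29194
3. -75.14780, -157.82939
4. -86.30308, 149.51341
5. -65.68010, -7.61056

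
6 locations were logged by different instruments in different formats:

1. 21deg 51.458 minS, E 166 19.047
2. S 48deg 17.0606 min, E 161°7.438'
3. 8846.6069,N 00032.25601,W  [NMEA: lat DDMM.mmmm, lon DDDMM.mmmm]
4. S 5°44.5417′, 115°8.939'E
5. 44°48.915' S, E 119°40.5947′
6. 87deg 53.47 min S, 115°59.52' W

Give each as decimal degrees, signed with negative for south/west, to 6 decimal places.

1. -21.857633, 166.317450
2. -48.284343, 161.123967
3. 88.776782, -0.537600
4. -5.742362, 115.148983
5. -44.815250, 119.676578
6. -87.891167, -115.992000

Point 1:
  φ: 51.458′ = 0.857633°; total 21.8576333
  S → negative
  Lon: 19.047′ = 0.317450°; total 166.3174500
  E ⇒ keep positive
Point 2:
  Latitude: 17.0606′ = 0.284343°; total 48.2843433
  S → negative
  Longitude: 7.438′ = 0.123967°; total 161.1239667
  E ⇒ keep positive
Point 3:
  Lat: degrees = first 2 digits = 88, minutes = 46.6069; 88 + 46.6069/60 = 88.7767817
  N → positive
  λ: degrees = first 3 digits = 0, minutes = 32.25601; 0 + 32.25601/60 = 0.5376002
  hemisphere W, so the sign is −
Point 4:
  Lat: 44.5417′ = 0.742362°; total 5.7423617
  hemisphere S, so the sign is −
  λ: 8.939′ = 0.148983°; total 115.1489833
  E → positive
Point 5:
  Latitude: 48.915′ = 0.815250°; total 44.8152500
  hemisphere S, so the sign is −
  λ: 119 + 40.5947/60 = 119.6765783
  E ⇒ keep positive
Point 6:
  Lat: 53.47′ = 0.891167°; total 87.8911667
  S ⇒ negate
  Lon: 115 + 59.52/60 = 115.9920000
  W → negative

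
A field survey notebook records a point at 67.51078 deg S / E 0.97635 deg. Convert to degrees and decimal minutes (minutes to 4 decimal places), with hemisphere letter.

67° 30.6468′ S, 0° 58.5810′ E

Latitude: fractional part 0.510780 → 30.646800 minutes
λ: minutes = (0.976350 − 0) × 60 = 58.581000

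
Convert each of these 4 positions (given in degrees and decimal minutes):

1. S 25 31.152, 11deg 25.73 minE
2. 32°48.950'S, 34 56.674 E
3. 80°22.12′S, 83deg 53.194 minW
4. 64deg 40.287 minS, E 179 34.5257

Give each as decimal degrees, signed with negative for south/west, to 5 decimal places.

1. -25.51920, 11.42883
2. -32.81583, 34.94457
3. -80.36867, -83.88657
4. -64.67145, 179.57543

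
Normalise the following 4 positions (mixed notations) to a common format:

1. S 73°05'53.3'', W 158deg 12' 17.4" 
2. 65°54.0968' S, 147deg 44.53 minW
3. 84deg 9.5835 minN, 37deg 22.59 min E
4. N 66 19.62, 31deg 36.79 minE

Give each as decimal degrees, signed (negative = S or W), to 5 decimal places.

1. -73.09814, -158.20483
2. -65.90161, -147.74217
3. 84.15973, 37.37650
4. 66.32700, 31.61317

Point 1:
  φ: 73° + 5/60 + 53.3/3600 = 73 + 0.083333 + 0.014806 = 73.098139
  hemisphere S, so the sign is −
  λ: 158° + 12/60 + 17.4/3600 = 158 + 0.200000 + 0.004833 = 158.204833
  W → negative
Point 2:
  Latitude: 65 + 54.0968/60 = 65.901613
  hemisphere S, so the sign is −
  Longitude: 147 + 44.53/60 = 147.742167
  W ⇒ negate
Point 3:
  Lat: 84 + 9.5835/60 = 84.159725
  N ⇒ keep positive
  Longitude: 22.59′ = 0.376500°; total 37.376500
  E ⇒ keep positive
Point 4:
  Latitude: 66 + 19.62/60 = 66.327000
  N → positive
  λ: 36.79′ = 0.613167°; total 31.613167
  E → positive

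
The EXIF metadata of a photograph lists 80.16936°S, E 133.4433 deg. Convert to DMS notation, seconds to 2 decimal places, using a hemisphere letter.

φ: 0.169360 × 60 = 10.16160′ → 10′, remainder × 60 = 9.6960″
Longitude: 0.443300 × 60 = 26.59800′ → 26′, remainder × 60 = 35.8800″

80°10′9.70″ S, 133°26′35.88″ E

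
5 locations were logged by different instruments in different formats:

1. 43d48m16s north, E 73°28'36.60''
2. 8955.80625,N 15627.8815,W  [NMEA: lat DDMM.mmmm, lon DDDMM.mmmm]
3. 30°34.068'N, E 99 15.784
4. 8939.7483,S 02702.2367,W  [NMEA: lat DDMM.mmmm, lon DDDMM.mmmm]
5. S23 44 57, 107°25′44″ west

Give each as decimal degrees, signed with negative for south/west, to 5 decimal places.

Point 1:
  Latitude: 43° + 48/60 + 16/3600 = 43 + 0.800000 + 0.004444 = 43.804444
  N → positive
  Lon: 73° + 28/60 + 36.6/3600 = 73 + 0.466667 + 0.010167 = 73.476833
  E ⇒ keep positive
Point 2:
  Lat: degrees = first 2 digits = 89, minutes = 55.80625; 89 + 55.80625/60 = 89.930104
  N ⇒ keep positive
  Lon: split at 3 digits → 156° and 27.8815′; 156 + 27.8815/60 = 156.464692
  W → negative
Point 3:
  Lat: 30 + 34.068/60 = 30.567800
  N ⇒ keep positive
  Lon: 15.784′ = 0.263067°; total 99.263067
  E → positive
Point 4:
  Lat: degrees = first 2 digits = 89, minutes = 39.7483; 89 + 39.7483/60 = 89.662472
  S → negative
  λ: degrees = first 3 digits = 27, minutes = 2.2367; 27 + 2.2367/60 = 27.037278
  W ⇒ negate
Point 5:
  Lat: 23 + 44/60 + 57/3600 = 23.749167
  S → negative
  Longitude: 107° + 25/60 + 44/3600 = 107 + 0.416667 + 0.012222 = 107.428889
  hemisphere W, so the sign is −

1. 43.80444, 73.47683
2. 89.93010, -156.46469
3. 30.56780, 99.26307
4. -89.66247, -27.03728
5. -23.74917, -107.42889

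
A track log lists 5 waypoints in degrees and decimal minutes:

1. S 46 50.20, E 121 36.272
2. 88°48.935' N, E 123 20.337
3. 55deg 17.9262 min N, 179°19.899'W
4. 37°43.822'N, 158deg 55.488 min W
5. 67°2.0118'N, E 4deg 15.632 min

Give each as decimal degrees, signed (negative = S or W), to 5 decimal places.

1. -46.83667, 121.60453
2. 88.81558, 123.33895
3. 55.29877, -179.33165
4. 37.73037, -158.92480
5. 67.03353, 4.26053

Point 1:
  Lat: 46 + 50.2/60 = 46.836667
  S → negative
  λ: 121 + 36.272/60 = 121.604533
  E → positive
Point 2:
  Latitude: 48.935′ = 0.815583°; total 88.815583
  N ⇒ keep positive
  λ: 20.337′ = 0.338950°; total 123.338950
  E → positive
Point 3:
  φ: 55 + 17.9262/60 = 55.298770
  N → positive
  λ: 179 + 19.899/60 = 179.331650
  W ⇒ negate
Point 4:
  φ: 43.822′ = 0.730367°; total 37.730367
  N → positive
  Longitude: 55.488′ = 0.924800°; total 158.924800
  W ⇒ negate
Point 5:
  Lat: 67 + 2.0118/60 = 67.033530
  N → positive
  λ: 4 + 15.632/60 = 4.260533
  E ⇒ keep positive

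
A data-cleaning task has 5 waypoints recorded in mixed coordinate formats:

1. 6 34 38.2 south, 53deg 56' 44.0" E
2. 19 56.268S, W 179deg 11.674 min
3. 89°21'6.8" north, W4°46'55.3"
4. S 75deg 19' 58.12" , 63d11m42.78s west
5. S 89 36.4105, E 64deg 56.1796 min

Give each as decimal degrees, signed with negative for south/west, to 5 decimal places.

1. -6.57728, 53.94556
2. -19.93780, -179.19457
3. 89.35189, -4.78203
4. -75.33281, -63.19522
5. -89.60684, 64.93633

Point 1:
  φ: 34′ + 38.2″ = 34.63667′; 6 + 34.63667/60 = 6.577278
  S ⇒ negate
  Longitude: 53° + 56/60 + 44/3600 = 53 + 0.933333 + 0.012222 = 53.945556
  E → positive
Point 2:
  Latitude: 19 + 56.268/60 = 19.937800
  S → negative
  λ: 179 + 11.674/60 = 179.194567
  hemisphere W, so the sign is −
Point 3:
  Latitude: 21′ + 6.8″ = 21.11333′; 89 + 21.11333/60 = 89.351889
  N ⇒ keep positive
  Lon: 4° + 46/60 + 55.3/3600 = 4 + 0.766667 + 0.015361 = 4.782028
  hemisphere W, so the sign is −
Point 4:
  Latitude: 75 + 19/60 + 58.12/3600 = 75.332811
  hemisphere S, so the sign is −
  Longitude: 63° + 11/60 + 42.78/3600 = 63 + 0.183333 + 0.011883 = 63.195217
  hemisphere W, so the sign is −
Point 5:
  Lat: 36.4105′ = 0.606842°; total 89.606842
  S → negative
  Longitude: 56.1796′ = 0.936327°; total 64.936327
  E → positive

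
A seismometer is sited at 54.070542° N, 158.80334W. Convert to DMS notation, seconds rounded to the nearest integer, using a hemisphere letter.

φ: whole degrees 54; 4.23252′ → 4′ and 13.95″
Longitude: 0.803340° → 48.20040′; 0.20040 × 60 = 12.02″

54°04′14″ N, 158°48′12″ W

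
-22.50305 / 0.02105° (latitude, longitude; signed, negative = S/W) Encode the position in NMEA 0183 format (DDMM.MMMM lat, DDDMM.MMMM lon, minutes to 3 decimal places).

Latitude is negative → S; |value| = 22.503050
Latitude: 22° + 0.503050 × 60 = 22° 30.18300′
λ: 0° + 0.021050 × 60 = 0° 1.26300′

2230.183,S / 00001.263,E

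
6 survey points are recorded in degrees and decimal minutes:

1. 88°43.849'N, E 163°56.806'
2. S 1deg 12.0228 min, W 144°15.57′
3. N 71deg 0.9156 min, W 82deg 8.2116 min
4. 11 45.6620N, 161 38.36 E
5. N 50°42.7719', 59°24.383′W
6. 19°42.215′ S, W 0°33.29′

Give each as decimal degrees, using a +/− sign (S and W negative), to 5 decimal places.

1. 88.73082, 163.94677
2. -1.20038, -144.25950
3. 71.01526, -82.13686
4. 11.76103, 161.63933
5. 50.71287, -59.40638
6. -19.70358, -0.55483

Point 1:
  φ: 88 + 43.849/60 = 88.730817
  N ⇒ keep positive
  Lon: 56.806′ = 0.946767°; total 163.946767
  E → positive
Point 2:
  Lat: 12.0228′ = 0.200380°; total 1.200380
  S ⇒ negate
  Longitude: 144 + 15.57/60 = 144.259500
  hemisphere W, so the sign is −
Point 3:
  φ: 0.9156′ = 0.015260°; total 71.015260
  N → positive
  Lon: 8.2116′ = 0.136860°; total 82.136860
  hemisphere W, so the sign is −
Point 4:
  Lat: 45.662′ = 0.761033°; total 11.761033
  N ⇒ keep positive
  λ: 161 + 38.36/60 = 161.639333
  E → positive
Point 5:
  Lat: 50 + 42.7719/60 = 50.712865
  N → positive
  Lon: 59 + 24.383/60 = 59.406383
  W → negative
Point 6:
  Lat: 42.215′ = 0.703583°; total 19.703583
  S ⇒ negate
  Lon: 0 + 33.29/60 = 0.554833
  hemisphere W, so the sign is −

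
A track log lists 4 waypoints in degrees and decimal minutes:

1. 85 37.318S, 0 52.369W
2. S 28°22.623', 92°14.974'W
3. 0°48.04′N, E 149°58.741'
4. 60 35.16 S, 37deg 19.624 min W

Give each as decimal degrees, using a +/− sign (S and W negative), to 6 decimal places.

Point 1:
  Lat: 85 + 37.318/60 = 85.6219667
  S → negative
  Longitude: 52.369′ = 0.872817°; total 0.8728167
  hemisphere W, so the sign is −
Point 2:
  φ: 22.623′ = 0.377050°; total 28.3770500
  S ⇒ negate
  λ: 92 + 14.974/60 = 92.2495667
  W → negative
Point 3:
  Latitude: 0 + 48.04/60 = 0.8006667
  N → positive
  Longitude: 149 + 58.741/60 = 149.9790167
  E → positive
Point 4:
  Lat: 60 + 35.16/60 = 60.5860000
  S → negative
  Lon: 19.624′ = 0.327067°; total 37.3270667
  hemisphere W, so the sign is −

1. -85.621967, -0.872817
2. -28.377050, -92.249567
3. 0.800667, 149.979017
4. -60.586000, -37.327067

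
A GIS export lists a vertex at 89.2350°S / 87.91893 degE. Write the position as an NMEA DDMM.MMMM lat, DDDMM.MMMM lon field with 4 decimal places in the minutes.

φ: minutes = (89.235000 − 89) × 60 = 14.100000
Lon: fractional part 0.918930 → 55.135800 minutes

8914.1000,S / 08755.1358,E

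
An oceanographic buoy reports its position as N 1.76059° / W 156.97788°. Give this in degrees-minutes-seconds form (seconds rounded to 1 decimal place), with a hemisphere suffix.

Lat: 0.760590 × 60 = 45.63540′ → 45′, remainder × 60 = 38.124″
Lon: 0.977880 × 60 = 58.67280′ → 58′, remainder × 60 = 40.368″

1°45′38.1″ N, 156°58′40.4″ W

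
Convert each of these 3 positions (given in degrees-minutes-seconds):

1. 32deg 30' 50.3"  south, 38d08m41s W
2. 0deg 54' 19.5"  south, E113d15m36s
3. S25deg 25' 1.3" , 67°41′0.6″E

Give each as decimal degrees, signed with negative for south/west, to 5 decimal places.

Point 1:
  Latitude: 30′ + 50.3″ = 30.83833′; 32 + 30.83833/60 = 32.513972
  S → negative
  λ: 8′ + 41″ = 8.68333′; 38 + 8.68333/60 = 38.144722
  W → negative
Point 2:
  Lat: 0° + 54/60 + 19.5/3600 = 0 + 0.900000 + 0.005417 = 0.905417
  S → negative
  Longitude: 113 + 15/60 + 36/3600 = 113.260000
  E → positive
Point 3:
  Latitude: 25′ + 1.3″ = 25.02167′; 25 + 25.02167/60 = 25.417028
  hemisphere S, so the sign is −
  Longitude: 67° + 41/60 + 0.6/3600 = 67 + 0.683333 + 0.000167 = 67.683500
  E → positive

1. -32.51397, -38.14472
2. -0.90542, 113.26000
3. -25.41703, 67.68350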